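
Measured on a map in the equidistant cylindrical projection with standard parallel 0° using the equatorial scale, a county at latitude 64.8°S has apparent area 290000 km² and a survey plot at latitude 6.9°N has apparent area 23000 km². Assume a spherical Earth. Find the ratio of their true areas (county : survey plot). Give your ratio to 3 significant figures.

5.41

On the plate carrée, areal scale = h·k = 1 × sec φ, so true area = apparent × cos φ.
True area of county: 290000 × cos(64.8°) = 290000 × 0.4258 = 123500 km².
True area of survey plot: 23000 × cos(6.9°) = 23000 × 0.9928 = 22830 km².
Ratio = 123500 / 22830 ≈ 5.41.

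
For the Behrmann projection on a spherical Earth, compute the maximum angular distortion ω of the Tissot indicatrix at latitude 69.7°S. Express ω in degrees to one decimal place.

Behrmann is a cylindrical equal-area projection with standard parallels at ±30°. A cylindrical equal-area projection with standard parallel φ₀ has meridian scale h = cos φ / cos φ₀ and parallel scale k = cos φ₀ / cos φ (so areas are preserved, h·k = 1).
At 69.7°: h = 0.4006, k = 2.496; principal scales a = 2.496, b = 0.4006.
sin(ω/2) = (a − b)/(a + b) = 2.096/2.897 = 0.7234, so ω = 2 arcsin(0.7234) ≈ 92.7°.

92.7°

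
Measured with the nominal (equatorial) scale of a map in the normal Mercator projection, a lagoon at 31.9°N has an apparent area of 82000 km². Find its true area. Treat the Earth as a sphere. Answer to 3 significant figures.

59100 km²

Mercator is conformal, so the point scale is isotropic: h = k = sec φ = 1/cos φ.
Areal scale = k² = sec²φ = 1/cos²(31.9°) = 1/0.8490² = 1.387.
True area = apparent / (areal scale) = 82000 / 1.387 ≈ 59100 km².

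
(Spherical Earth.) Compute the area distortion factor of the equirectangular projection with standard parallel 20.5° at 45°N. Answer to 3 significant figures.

1.32

The equidistant cylindrical projection with φ₀ = 20.5° has h = 1 (meridians true) and k = cos φ₀ / cos φ along parallels.
Areal scale = h·k = 1 × cos φ₀ / cos φ; at 45°, h = 1.000, k = 1.325, so h·k = 1.325.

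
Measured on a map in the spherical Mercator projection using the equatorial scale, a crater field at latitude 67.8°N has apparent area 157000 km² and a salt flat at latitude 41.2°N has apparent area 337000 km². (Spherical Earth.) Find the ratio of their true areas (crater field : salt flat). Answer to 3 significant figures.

On Mercator the areal scale is sec²φ, so true area = apparent × cos²φ.
True area of crater field: 157000 × cos²(67.8°) = 157000 × 0.1428 = 22410 km².
True area of salt flat: 337000 × cos²(41.2°) = 337000 × 0.5661 = 190800 km².
Ratio = 22410 / 190800 ≈ 0.117.

0.117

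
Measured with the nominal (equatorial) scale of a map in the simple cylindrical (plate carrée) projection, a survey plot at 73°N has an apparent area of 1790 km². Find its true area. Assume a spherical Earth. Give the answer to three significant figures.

Plate carrée maps x = Rλ, y = Rφ. The meridian scale is h = 1 and the parallel scale is k = 1/cos φ = sec φ.
Areal scale = h·k = 1 × sec φ; at 73°, h = 1.000, k = 3.420, so h·k = 3.420.
True area = apparent / (areal scale) = 1790 / 3.420 ≈ 523 km².

523 km²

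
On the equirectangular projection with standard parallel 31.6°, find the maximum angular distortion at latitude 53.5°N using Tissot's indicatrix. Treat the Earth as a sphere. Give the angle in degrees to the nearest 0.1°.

20.5°

With standard parallel φ₀ = 31.6°, the equirectangular projection gives x = Rλ cos φ₀, y = Rφ, so h = 1 and k = cos 31.6° / cos φ.
At 53.5°: h = 1.000, k = 1.432; principal scales a = 1.432, b = 1.000.
sin(ω/2) = (a − b)/(a + b) = 0.4319/2.432 = 0.1776, so ω = 2 arcsin(0.1776) ≈ 20.5°.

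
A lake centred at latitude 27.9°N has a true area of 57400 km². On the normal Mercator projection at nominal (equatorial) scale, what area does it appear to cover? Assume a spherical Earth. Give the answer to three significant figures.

For Mercator, h = k = sec φ (a conformal cylindrical projection has a single point scale, 1/cos φ).
Areal scale = k² = sec²φ = 1/cos²(27.9°) = 1/0.8838² = 1.280.
Apparent area = 57400 × 1.280 ≈ 73500 km².

73500 km²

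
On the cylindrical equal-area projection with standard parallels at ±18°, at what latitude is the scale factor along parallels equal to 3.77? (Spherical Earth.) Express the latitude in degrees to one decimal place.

75.4°

A cylindrical equal-area projection with standard parallel φ₀ has meridian scale h = cos φ / cos φ₀ and parallel scale k = cos φ₀ / cos φ (so areas are preserved, h·k = 1).
k = cos φ₀ / cos φ = 3.77  ⇒  cos φ = cos 18° / 3.77 = 0.2523.
φ = arccos(0.2523) ≈ 75.4°.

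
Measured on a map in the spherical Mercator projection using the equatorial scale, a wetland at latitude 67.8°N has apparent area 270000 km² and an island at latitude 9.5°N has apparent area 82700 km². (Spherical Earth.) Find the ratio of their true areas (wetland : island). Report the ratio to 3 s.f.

On Mercator the areal scale is sec²φ, so true area = apparent × cos²φ.
True area of wetland: 270000 × cos²(67.8°) = 270000 × 0.1428 = 38550 km².
True area of island: 82700 × cos²(9.5°) = 82700 × 0.9728 = 80450 km².
Ratio = 38550 / 80450 ≈ 0.479.

0.479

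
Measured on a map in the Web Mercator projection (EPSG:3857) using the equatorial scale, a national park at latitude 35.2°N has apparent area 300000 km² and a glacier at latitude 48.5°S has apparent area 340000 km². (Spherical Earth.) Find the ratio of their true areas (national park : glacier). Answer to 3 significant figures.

1.34

Since Mercator area scale is 1/cos²φ, the true area equals the apparent area multiplied by cos²φ.
True area of national park: 300000 × cos²(35.2°) = 300000 × 0.6677 = 200300 km².
True area of glacier: 340000 × cos²(48.5°) = 340000 × 0.4391 = 149300 km².
Ratio = 200300 / 149300 ≈ 1.34.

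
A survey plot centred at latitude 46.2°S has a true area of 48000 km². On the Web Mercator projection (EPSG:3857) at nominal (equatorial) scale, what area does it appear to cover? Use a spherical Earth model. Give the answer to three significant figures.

100000 km²

The Mercator projection is conformal; its linear scale factor is the same in every direction and equals sec φ = 1/cos φ.
Areal scale = k² = sec²φ = 1/cos²(46.2°) = 1/0.6921² = 2.087.
Apparent area = 48000 × 2.087 ≈ 100000 km².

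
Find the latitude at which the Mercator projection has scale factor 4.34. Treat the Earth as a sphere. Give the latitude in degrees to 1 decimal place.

76.7°

Mercator scale is k = sec φ = 1/cos φ.
1/cos φ = 4.34  ⇒  cos φ = 0.2304  ⇒  φ = arccos(0.2304) ≈ 76.7°.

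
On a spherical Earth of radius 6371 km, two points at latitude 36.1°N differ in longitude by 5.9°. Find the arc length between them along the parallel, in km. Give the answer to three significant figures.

Arc length along a parallel = R cos φ · Δλ (with Δλ in radians).
= 6371 × cos 36.1° × (5.9° × π/180) = 6371 × 0.8080 × 0.1030 ≈ 530 km.

530 km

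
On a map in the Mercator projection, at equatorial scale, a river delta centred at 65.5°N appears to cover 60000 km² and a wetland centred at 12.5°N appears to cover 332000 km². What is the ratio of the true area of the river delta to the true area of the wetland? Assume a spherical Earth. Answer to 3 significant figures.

Since Mercator area scale is 1/cos²φ, the true area equals the apparent area multiplied by cos²φ.
True area of river delta: 60000 × cos²(65.5°) = 60000 × 0.1720 = 10320 km².
True area of wetland: 332000 × cos²(12.5°) = 332000 × 0.9532 = 316400 km².
Ratio = 10320 / 316400 ≈ 0.0326.

0.0326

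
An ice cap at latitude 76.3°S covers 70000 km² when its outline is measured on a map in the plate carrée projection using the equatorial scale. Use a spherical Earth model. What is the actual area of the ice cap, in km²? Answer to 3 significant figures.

In the plate carrée (x = Rλ, y = Rφ), meridians are true-scale (h = 1) and parallels are stretched by k = sec φ.
Areal scale = h·k = 1 × sec φ; at 76.3°, h = 1.000, k = 4.222, so h·k = 4.222.
True area = apparent / (areal scale) = 70000 / 4.222 ≈ 16600 km².

16600 km²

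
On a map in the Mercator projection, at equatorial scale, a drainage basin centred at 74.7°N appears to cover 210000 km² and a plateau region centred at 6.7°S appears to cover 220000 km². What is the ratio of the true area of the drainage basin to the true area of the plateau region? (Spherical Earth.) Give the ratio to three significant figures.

On Mercator the areal scale is sec²φ, so true area = apparent × cos²φ.
True area of drainage basin: 210000 × cos²(74.7°) = 210000 × 0.06963 = 14620 km².
True area of plateau region: 220000 × cos²(6.7°) = 220000 × 0.9864 = 217000 km².
Ratio = 14620 / 217000 ≈ 0.0674.

0.0674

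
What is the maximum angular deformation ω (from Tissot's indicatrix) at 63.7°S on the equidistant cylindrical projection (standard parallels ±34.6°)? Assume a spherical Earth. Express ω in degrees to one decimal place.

The equidistant cylindrical projection with φ₀ = 34.6° has h = 1 (meridians true) and k = cos φ₀ / cos φ along parallels.
At 63.7°: h = 1.000, k = 1.858; principal scales a = 1.858, b = 1.000.
sin(ω/2) = (a − b)/(a + b) = 0.8578/2.858 = 0.3002, so ω = 2 arcsin(0.3002) ≈ 34.9°.

34.9°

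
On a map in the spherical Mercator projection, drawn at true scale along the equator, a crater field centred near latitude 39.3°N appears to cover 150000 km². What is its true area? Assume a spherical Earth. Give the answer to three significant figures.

89800 km²

Mercator is conformal, so the point scale is isotropic: h = k = sec φ = 1/cos φ.
Areal scale = k² = sec²φ = 1/cos²(39.3°) = 1/0.7738² = 1.670.
True area = apparent / (areal scale) = 150000 / 1.670 ≈ 89800 km².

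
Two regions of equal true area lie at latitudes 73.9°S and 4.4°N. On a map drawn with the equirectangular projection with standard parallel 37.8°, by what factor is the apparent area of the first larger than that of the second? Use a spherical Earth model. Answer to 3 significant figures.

The equidistant cylindrical projection with φ₀ = 37.8° has h = 1 (meridians true) and k = cos φ₀ / cos φ along parallels.
Areal scale at 73.9°: h·k = 1.000 × 2.849 = 2.849.
Areal scale at 4.4°: h·k = 1.000 × 0.7925 = 0.7925.
Ratio = 2.849/0.7925 ≈ 3.60.

3.60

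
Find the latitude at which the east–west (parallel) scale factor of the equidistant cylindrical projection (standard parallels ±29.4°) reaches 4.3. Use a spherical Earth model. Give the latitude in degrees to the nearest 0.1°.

78.3°

With standard parallel φ₀ = 29.4°, the equirectangular projection gives x = Rλ cos φ₀, y = Rφ, so h = 1 and k = cos 29.4° / cos φ.
k = cos φ₀ / cos φ = 4.3  ⇒  cos φ = cos 29.4° / 4.3 = 0.2026.
φ = arccos(0.2026) ≈ 78.3°.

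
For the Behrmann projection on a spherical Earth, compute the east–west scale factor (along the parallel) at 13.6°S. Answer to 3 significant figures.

0.891

Behrmann is a cylindrical equal-area projection with standard parallels at ±30°. A cylindrical equal-area projection with standard parallel φ₀ has meridian scale h = cos φ / cos φ₀ and parallel scale k = cos φ₀ / cos φ (so areas are preserved, h·k = 1).
k = cos 30° / cos 13.6° = 0.8660/0.9720 = 0.8910.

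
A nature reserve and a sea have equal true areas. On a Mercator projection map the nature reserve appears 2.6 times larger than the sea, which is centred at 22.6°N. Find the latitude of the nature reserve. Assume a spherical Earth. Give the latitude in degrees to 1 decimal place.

On Mercator, (apparent₁)/(apparent₂) = sec²φ₁ / sec²φ₂ when true areas are equal.
cos²φ₂ / cos²φ₁ = 2.6  ⇒  cos φ₁ = cos 22.6° / √2.6 = 0.9232/1.612 = 0.5726.
φ₁ = arccos(0.5726) ≈ 55.1°.

55.1°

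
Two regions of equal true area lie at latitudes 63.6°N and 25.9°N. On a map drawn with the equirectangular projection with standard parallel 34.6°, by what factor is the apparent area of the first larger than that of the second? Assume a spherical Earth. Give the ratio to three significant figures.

With standard parallel φ₀ = 34.6°, the equirectangular projection gives x = Rλ cos φ₀, y = Rφ, so h = 1 and k = cos 34.6° / cos φ.
Areal scale at 63.6°: h·k = 1.000 × 1.851 = 1.851.
Areal scale at 25.9°: h·k = 1.000 × 0.9150 = 0.9150.
Ratio = 1.851/0.9150 ≈ 2.02.

2.02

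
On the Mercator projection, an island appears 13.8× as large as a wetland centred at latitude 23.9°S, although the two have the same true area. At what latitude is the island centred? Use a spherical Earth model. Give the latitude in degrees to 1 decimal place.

For equal true areas on Mercator, apparent areas scale as sec²φ, so the ratio is cos²φ₂ / cos²φ₁.
cos²φ₂ / cos²φ₁ = 13.8  ⇒  cos φ₁ = cos 23.9° / √13.8 = 0.9143/3.715 = 0.2461.
φ₁ = arccos(0.2461) ≈ 75.8°.

75.8°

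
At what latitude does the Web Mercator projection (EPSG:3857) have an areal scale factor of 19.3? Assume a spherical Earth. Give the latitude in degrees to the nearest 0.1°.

76.8°

Mercator areal scale is sec²φ.
sec²φ = 19.3  ⇒  cos²φ = 0.05181  ⇒  cos φ = 0.2276.
φ = arccos(0.2276) ≈ 76.8°.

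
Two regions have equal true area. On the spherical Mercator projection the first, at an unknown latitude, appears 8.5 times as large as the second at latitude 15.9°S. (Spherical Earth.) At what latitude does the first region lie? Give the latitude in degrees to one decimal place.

Mercator areal scale is sec²φ, so apparent-area ratio = sec²φ₁ / sec²φ₂ = cos²φ₂ / cos²φ₁.
cos²φ₂ / cos²φ₁ = 8.5  ⇒  cos φ₁ = cos 15.9° / √8.5 = 0.9617/2.915 = 0.3299.
φ₁ = arccos(0.3299) ≈ 70.7°.

70.7°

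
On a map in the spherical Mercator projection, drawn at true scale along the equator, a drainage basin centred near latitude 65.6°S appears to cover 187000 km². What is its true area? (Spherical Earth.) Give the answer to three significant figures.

Mercator is conformal, so the point scale is isotropic: h = k = sec φ = 1/cos φ.
Areal scale = k² = sec²φ = 1/cos²(65.6°) = 1/0.4131² = 5.860.
True area = apparent / (areal scale) = 187000 / 5.860 ≈ 31900 km².

31900 km²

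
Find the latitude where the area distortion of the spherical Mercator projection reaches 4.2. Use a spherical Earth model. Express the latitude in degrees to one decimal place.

60.8°

Mercator areal scale is sec²φ.
sec²φ = 4.2  ⇒  cos²φ = 0.2381  ⇒  cos φ = 0.4880.
φ = arccos(0.4880) ≈ 60.8°.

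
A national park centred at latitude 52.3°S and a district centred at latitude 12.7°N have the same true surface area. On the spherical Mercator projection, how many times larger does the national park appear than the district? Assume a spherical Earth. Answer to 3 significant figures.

Mercator is conformal with k = sec φ, so areal scale = k² = sec²φ.
At 52.3°: sec²(52.3°) = 1/0.6115² = 2.674.
At 12.7°: sec²(12.7°) = 1/0.9755² = 1.051.
Ratio = 2.674/1.051 = cos²(12.7°)/cos²(52.3°) ≈ 2.54.

2.54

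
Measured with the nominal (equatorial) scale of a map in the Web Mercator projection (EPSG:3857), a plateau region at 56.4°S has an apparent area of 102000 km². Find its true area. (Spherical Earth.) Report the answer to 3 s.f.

The Mercator projection is conformal; its linear scale factor is the same in every direction and equals sec φ = 1/cos φ.
Areal scale = k² = sec²φ = 1/cos²(56.4°) = 1/0.5534² = 3.265.
True area = apparent / (areal scale) = 102000 / 3.265 ≈ 31200 km².

31200 km²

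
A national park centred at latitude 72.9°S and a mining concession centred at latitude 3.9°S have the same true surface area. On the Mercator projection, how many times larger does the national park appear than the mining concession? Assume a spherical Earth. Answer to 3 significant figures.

11.5

Mercator is conformal with k = sec φ, so areal scale = k² = sec²φ.
At 72.9°: sec²(72.9°) = 1/0.2940² = 11.57.
At 3.9°: sec²(3.9°) = 1/0.9977² = 1.005.
Ratio = 11.57/1.005 = cos²(3.9°)/cos²(72.9°) ≈ 11.5.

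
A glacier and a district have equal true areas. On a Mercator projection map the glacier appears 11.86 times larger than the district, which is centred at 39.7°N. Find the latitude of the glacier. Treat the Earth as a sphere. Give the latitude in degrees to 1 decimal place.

77.1°

Mercator areal scale is sec²φ, so apparent-area ratio = sec²φ₁ / sec²φ₂ = cos²φ₂ / cos²φ₁.
cos²φ₂ / cos²φ₁ = 11.86  ⇒  cos φ₁ = cos 39.7° / √11.86 = 0.7694/3.444 = 0.2234.
φ₁ = arccos(0.2234) ≈ 77.1°.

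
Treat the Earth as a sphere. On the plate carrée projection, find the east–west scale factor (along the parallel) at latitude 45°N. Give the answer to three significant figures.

1.41

For the equirectangular projection with φ₀ = 0 (plate carrée), h = 1 along meridians and k = sec φ along parallels.
k = 1/cos 45° = 1/0.7071 = 1.414.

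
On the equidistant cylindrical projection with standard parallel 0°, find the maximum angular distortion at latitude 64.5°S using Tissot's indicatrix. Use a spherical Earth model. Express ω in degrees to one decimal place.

46.9°

For the equirectangular projection with φ₀ = 0 (plate carrée), h = 1 along meridians and k = sec φ along parallels.
At 64.5°: h = 1.000, k = 2.323; principal scales a = 2.323, b = 1.000.
sin(ω/2) = (a − b)/(a + b) = 1.323/3.323 = 0.3981, so ω = 2 arcsin(0.3981) ≈ 46.9°.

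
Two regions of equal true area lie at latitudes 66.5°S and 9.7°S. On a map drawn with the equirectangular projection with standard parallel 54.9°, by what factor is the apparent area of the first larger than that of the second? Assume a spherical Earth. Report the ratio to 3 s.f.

2.47

The equidistant cylindrical projection with φ₀ = 54.9° has h = 1 (meridians true) and k = cos φ₀ / cos φ along parallels.
Areal scale at 66.5°: h·k = 1.000 × 1.442 = 1.442.
Areal scale at 9.7°: h·k = 1.000 × 0.5833 = 0.5833.
Ratio = 1.442/0.5833 ≈ 2.47.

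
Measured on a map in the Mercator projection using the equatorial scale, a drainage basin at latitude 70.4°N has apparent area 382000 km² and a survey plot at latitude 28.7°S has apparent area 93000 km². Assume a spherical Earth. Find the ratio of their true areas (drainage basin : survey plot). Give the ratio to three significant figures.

0.601

Since Mercator area scale is 1/cos²φ, the true area equals the apparent area multiplied by cos²φ.
True area of drainage basin: 382000 × cos²(70.4°) = 382000 × 0.1125 = 42990 km².
True area of survey plot: 93000 × cos²(28.7°) = 93000 × 0.7694 = 71550 km².
Ratio = 42990 / 71550 ≈ 0.601.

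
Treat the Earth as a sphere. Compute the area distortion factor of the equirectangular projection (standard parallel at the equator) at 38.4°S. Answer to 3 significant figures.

1.28

Plate carrée maps x = Rλ, y = Rφ. The meridian scale is h = 1 and the parallel scale is k = 1/cos φ = sec φ.
Areal scale = h·k = 1 × sec φ; at 38.4°, h = 1.000, k = 1.276, so h·k = 1.276.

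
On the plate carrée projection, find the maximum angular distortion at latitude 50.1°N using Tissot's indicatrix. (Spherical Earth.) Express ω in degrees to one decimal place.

In the plate carrée (x = Rλ, y = Rφ), meridians are true-scale (h = 1) and parallels are stretched by k = sec φ.
At 50.1°: h = 1.000, k = 1.559; principal scales a = 1.559, b = 1.000.
sin(ω/2) = (a − b)/(a + b) = 0.5590/2.559 = 0.2184, so ω = 2 arcsin(0.2184) ≈ 25.2°.

25.2°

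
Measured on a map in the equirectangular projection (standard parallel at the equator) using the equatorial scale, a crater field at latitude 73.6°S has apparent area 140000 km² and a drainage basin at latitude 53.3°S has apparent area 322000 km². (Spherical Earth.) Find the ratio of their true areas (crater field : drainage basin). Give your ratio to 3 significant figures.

On the plate carrée, areal scale = h·k = 1 × sec φ, so true area = apparent × cos φ.
True area of crater field: 140000 × cos(73.6°) = 140000 × 0.2823 = 39530 km².
True area of drainage basin: 322000 × cos(53.3°) = 322000 × 0.5976 = 192400 km².
Ratio = 39530 / 192400 ≈ 0.205.

0.205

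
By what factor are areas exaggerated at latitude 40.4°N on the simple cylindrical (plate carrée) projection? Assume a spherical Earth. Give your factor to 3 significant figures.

1.31

In the plate carrée (x = Rλ, y = Rφ), meridians are true-scale (h = 1) and parallels are stretched by k = sec φ.
Areal scale = h·k = 1 × sec φ; at 40.4°, h = 1.000, k = 1.313, so h·k = 1.313.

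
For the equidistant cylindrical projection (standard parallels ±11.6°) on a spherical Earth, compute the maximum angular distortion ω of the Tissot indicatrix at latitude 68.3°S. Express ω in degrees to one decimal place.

The equidistant cylindrical projection with φ₀ = 11.6° has h = 1 (meridians true) and k = cos φ₀ / cos φ along parallels.
At 68.3°: h = 1.000, k = 2.649; principal scales a = 2.649, b = 1.000.
sin(ω/2) = (a − b)/(a + b) = 1.649/3.649 = 0.4520, so ω = 2 arcsin(0.4520) ≈ 53.7°.

53.7°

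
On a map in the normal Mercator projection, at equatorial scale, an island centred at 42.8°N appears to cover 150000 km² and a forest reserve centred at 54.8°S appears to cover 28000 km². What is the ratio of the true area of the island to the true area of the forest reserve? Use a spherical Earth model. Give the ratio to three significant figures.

8.68

On Mercator the areal scale is sec²φ, so true area = apparent × cos²φ.
True area of island: 150000 × cos²(42.8°) = 150000 × 0.5384 = 80750 km².
True area of forest reserve: 28000 × cos²(54.8°) = 28000 × 0.3323 = 9304 km².
Ratio = 80750 / 9304 ≈ 8.68.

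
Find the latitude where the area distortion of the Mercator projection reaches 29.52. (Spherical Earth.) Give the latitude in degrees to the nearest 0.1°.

Mercator areal scale is sec²φ.
sec²φ = 29.52  ⇒  cos²φ = 0.03388  ⇒  cos φ = 0.1841.
φ = arccos(0.1841) ≈ 79.4°.

79.4°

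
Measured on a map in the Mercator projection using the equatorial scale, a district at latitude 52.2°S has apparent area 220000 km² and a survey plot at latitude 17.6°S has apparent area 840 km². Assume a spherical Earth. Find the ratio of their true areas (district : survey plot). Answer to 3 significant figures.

Mercator's areal exaggeration is sec²φ; hence true area = (apparent area) · cos²φ.
True area of district: 220000 × cos²(52.2°) = 220000 × 0.3757 = 82640 km².
True area of survey plot: 840 × cos²(17.6°) = 840 × 0.9086 = 763.2 km².
Ratio = 82640 / 763.2 ≈ 108.

108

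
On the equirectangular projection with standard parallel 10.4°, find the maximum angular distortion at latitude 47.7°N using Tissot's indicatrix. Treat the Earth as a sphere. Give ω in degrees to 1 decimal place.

With standard parallel φ₀ = 10.4°, the equirectangular projection gives x = Rλ cos φ₀, y = Rφ, so h = 1 and k = cos 10.4° / cos φ.
At 47.7°: h = 1.000, k = 1.461; principal scales a = 1.461, b = 1.000.
sin(ω/2) = (a − b)/(a + b) = 0.4614/2.461 = 0.1875, so ω = 2 arcsin(0.1875) ≈ 21.6°.

21.6°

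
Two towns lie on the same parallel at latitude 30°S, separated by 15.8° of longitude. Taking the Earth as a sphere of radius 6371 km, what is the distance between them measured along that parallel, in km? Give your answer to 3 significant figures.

Arc length along a parallel = R cos φ · Δλ (with Δλ in radians).
= 6371 × cos 30° × (15.8° × π/180) = 6371 × 0.8660 × 0.2758 ≈ 1520 km.

1520 km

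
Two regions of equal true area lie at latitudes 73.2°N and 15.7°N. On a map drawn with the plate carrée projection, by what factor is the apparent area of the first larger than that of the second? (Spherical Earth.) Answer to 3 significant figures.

3.33

For the equirectangular projection with φ₀ = 0 (plate carrée), h = 1 along meridians and k = sec φ along parallels.
Areal scale at 73.2°: h·k = 1.000 × 3.460 = 3.460.
Areal scale at 15.7°: h·k = 1.000 × 1.039 = 1.039.
Ratio = 3.460/1.039 ≈ 3.33.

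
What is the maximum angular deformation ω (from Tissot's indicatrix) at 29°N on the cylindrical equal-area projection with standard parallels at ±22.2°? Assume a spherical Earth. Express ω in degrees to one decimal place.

For cylindrical equal-area with standard parallel φ₀, h = cos φ / cos φ₀ and k = cos φ₀ / cos φ, so h·k = 1.
At 29°: h = 0.9446, k = 1.059; principal scales a = 1.059, b = 0.9446.
sin(ω/2) = (a − b)/(a + b) = 0.1140/2.003 = 0.05688, so ω = 2 arcsin(0.05688) ≈ 6.5°.

6.5°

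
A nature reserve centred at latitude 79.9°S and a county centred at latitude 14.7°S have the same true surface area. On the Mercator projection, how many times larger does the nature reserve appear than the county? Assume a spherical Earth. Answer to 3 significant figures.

30.4

Mercator areal scale is sec²φ.
At 79.9°: sec²(79.9°) = 1/0.1754² = 32.52.
At 14.7°: sec²(14.7°) = 1/0.9673² = 1.069.
Ratio = 32.52/1.069 = cos²(14.7°)/cos²(79.9°) ≈ 30.4.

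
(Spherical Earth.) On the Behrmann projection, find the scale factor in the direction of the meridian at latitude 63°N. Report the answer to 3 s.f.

The Behrmann projection is cylindrical equal-area with φ₀ = 30°. Cylindrical equal-area (φ₀ = 30°): h = cos φ / cos 30° along meridians, k = cos 30° / cos φ along parallels; h·k = 1.
h = cos 63° / cos 30° = 0.4540/0.8660 = 0.5242.

0.524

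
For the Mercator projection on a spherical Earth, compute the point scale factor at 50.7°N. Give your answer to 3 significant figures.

The Mercator projection is conformal; its linear scale factor is the same in every direction and equals sec φ = 1/cos φ.
k = 1/cos 50.7° = 1/0.6334 = 1.579.

1.58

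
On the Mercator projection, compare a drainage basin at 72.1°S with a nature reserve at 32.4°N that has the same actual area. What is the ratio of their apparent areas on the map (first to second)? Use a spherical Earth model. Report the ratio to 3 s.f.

Mercator areal scale is sec²φ.
At 72.1°: sec²(72.1°) = 1/0.3074² = 10.59.
At 32.4°: sec²(32.4°) = 1/0.8443² = 1.403.
Ratio = 10.59/1.403 = cos²(32.4°)/cos²(72.1°) ≈ 7.55.

7.55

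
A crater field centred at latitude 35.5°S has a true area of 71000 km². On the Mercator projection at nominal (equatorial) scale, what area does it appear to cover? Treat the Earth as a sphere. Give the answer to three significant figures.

107000 km²

The Mercator projection is conformal; its linear scale factor is the same in every direction and equals sec φ = 1/cos φ.
Areal scale = k² = sec²φ = 1/cos²(35.5°) = 1/0.8141² = 1.509.
Apparent area = 71000 × 1.509 ≈ 107000 km².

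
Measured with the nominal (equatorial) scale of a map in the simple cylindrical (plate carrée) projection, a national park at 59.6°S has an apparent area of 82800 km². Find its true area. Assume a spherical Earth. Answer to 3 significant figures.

41900 km²

Plate carrée maps x = Rλ, y = Rφ. The meridian scale is h = 1 and the parallel scale is k = 1/cos φ = sec φ.
Areal scale = h·k = 1 × sec φ; at 59.6°, h = 1.000, k = 1.976, so h·k = 1.976.
True area = apparent / (areal scale) = 82800 / 1.976 ≈ 41900 km².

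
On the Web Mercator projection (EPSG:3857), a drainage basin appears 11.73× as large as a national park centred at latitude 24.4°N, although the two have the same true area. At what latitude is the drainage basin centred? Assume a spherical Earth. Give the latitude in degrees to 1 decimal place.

For equal true areas on Mercator, apparent areas scale as sec²φ, so the ratio is cos²φ₂ / cos²φ₁.
cos²φ₂ / cos²φ₁ = 11.73  ⇒  cos φ₁ = cos 24.4° / √11.73 = 0.9107/3.425 = 0.2659.
φ₁ = arccos(0.2659) ≈ 74.6°.

74.6°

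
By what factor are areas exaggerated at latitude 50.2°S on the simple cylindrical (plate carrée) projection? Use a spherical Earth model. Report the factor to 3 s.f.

For the equirectangular projection with φ₀ = 0 (plate carrée), h = 1 along meridians and k = sec φ along parallels.
Areal scale = h·k = 1 × sec φ; at 50.2°, h = 1.000, k = 1.562, so h·k = 1.562.

1.56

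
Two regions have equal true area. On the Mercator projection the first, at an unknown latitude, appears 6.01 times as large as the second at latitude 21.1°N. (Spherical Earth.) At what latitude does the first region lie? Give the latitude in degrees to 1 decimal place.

Mercator areal scale is sec²φ, so apparent-area ratio = sec²φ₁ / sec²φ₂ = cos²φ₂ / cos²φ₁.
cos²φ₂ / cos²φ₁ = 6.01  ⇒  cos φ₁ = cos 21.1° / √6.01 = 0.9330/2.452 = 0.3806.
φ₁ = arccos(0.3806) ≈ 67.6°.

67.6°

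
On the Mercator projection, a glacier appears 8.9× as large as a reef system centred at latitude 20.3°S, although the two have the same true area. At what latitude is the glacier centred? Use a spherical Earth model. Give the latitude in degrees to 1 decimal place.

71.7°

Mercator areal scale is sec²φ, so apparent-area ratio = sec²φ₁ / sec²φ₂ = cos²φ₂ / cos²φ₁.
cos²φ₂ / cos²φ₁ = 8.9  ⇒  cos φ₁ = cos 20.3° / √8.9 = 0.9379/2.983 = 0.3144.
φ₁ = arccos(0.3144) ≈ 71.7°.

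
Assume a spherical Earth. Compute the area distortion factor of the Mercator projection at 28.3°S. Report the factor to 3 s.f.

1.29

Mercator is conformal, so the point scale is isotropic: h = k = sec φ = 1/cos φ.
Areal scale = k² = sec²φ = 1/cos²(28.3°) = 1/0.8805² = 1.290.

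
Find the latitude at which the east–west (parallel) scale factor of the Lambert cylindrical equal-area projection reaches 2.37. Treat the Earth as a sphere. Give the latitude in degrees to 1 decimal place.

65.0°

The Lambert cylindrical equal-area projection is the cylindrical equal-area projection with its standard parallel at the equator (φ₀ = 0). Cylindrical equal-area (φ₀ = 0°): h = cos φ / cos 0° along meridians, k = cos 0° / cos φ along parallels; h·k = 1.
k = cos φ₀ / cos φ = 2.37  ⇒  cos φ = cos 0° / 2.37 = 0.4219.
φ = arccos(0.4219) ≈ 65.0°.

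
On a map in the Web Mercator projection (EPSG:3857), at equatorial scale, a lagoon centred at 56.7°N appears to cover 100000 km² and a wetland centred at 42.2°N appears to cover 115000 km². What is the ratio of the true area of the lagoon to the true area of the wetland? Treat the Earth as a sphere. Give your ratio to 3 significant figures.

0.478

Since Mercator area scale is 1/cos²φ, the true area equals the apparent area multiplied by cos²φ.
True area of lagoon: 100000 × cos²(56.7°) = 100000 × 0.3014 = 30140 km².
True area of wetland: 115000 × cos²(42.2°) = 115000 × 0.5488 = 63110 km².
Ratio = 30140 / 63110 ≈ 0.478.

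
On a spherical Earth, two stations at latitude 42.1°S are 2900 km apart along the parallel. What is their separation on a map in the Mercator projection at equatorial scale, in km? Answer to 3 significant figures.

3910 km

Mercator is conformal, so the point scale is isotropic: h = k = sec φ = 1/cos φ.
Along the parallel, k = sec 42.1° = 1/0.7420 = 1.348.
Map distance = 2900 × 1.348 ≈ 3910 km.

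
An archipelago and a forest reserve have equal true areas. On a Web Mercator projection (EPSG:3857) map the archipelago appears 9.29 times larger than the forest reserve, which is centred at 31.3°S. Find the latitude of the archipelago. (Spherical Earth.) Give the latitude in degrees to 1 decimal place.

73.7°

Mercator areal scale is sec²φ, so apparent-area ratio = sec²φ₁ / sec²φ₂ = cos²φ₂ / cos²φ₁.
cos²φ₂ / cos²φ₁ = 9.29  ⇒  cos φ₁ = cos 31.3° / √9.29 = 0.8545/3.048 = 0.2803.
φ₁ = arccos(0.2803) ≈ 73.7°.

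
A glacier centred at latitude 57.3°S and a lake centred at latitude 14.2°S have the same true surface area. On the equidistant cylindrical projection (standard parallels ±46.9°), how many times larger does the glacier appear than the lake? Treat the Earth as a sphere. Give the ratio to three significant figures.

In the equirectangular projection with standard parallel φ₀ = 46.9° (x = Rλ cos φ₀, y = Rφ), meridians are true-scale (h = 1) and the parallel scale is k = cos φ₀ / cos φ.
Areal scale at 57.3°: h·k = 1.000 × 1.265 = 1.265.
Areal scale at 14.2°: h·k = 1.000 × 0.7048 = 0.7048.
Ratio = 1.265/0.7048 ≈ 1.79.

1.79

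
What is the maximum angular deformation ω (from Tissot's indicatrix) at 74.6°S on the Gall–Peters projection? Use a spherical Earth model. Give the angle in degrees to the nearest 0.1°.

Gall–Peters is a cylindrical equal-area projection with standard parallels at ±45°. For cylindrical equal-area with standard parallel φ₀, h = cos φ / cos φ₀ and k = cos φ₀ / cos φ, so h·k = 1.
At 74.6°: h = 0.3756, k = 2.663; principal scales a = 2.663, b = 0.3756.
sin(ω/2) = (a − b)/(a + b) = 2.287/3.038 = 0.7528, so ω = 2 arcsin(0.7528) ≈ 97.7°.

97.7°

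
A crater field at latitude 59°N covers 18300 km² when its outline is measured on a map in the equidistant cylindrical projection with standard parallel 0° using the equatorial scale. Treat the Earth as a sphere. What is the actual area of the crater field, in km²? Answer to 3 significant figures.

9430 km²

In the plate carrée (x = Rλ, y = Rφ), meridians are true-scale (h = 1) and parallels are stretched by k = sec φ.
Areal scale = h·k = 1 × sec φ; at 59°, h = 1.000, k = 1.942, so h·k = 1.942.
True area = apparent / (areal scale) = 18300 / 1.942 ≈ 9430 km².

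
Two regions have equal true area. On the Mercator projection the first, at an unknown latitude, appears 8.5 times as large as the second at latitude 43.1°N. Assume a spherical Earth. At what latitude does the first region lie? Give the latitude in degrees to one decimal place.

75.5°

Mercator areal scale is sec²φ, so apparent-area ratio = sec²φ₁ / sec²φ₂ = cos²φ₂ / cos²φ₁.
cos²φ₂ / cos²φ₁ = 8.5  ⇒  cos φ₁ = cos 43.1° / √8.5 = 0.7302/2.915 = 0.2504.
φ₁ = arccos(0.2504) ≈ 75.5°.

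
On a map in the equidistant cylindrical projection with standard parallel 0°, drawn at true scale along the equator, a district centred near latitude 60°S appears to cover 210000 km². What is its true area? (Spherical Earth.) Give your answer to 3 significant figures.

105000 km²

For the equirectangular projection with φ₀ = 0 (plate carrée), h = 1 along meridians and k = sec φ along parallels.
Areal scale = h·k = 1 × sec φ; at 60°, h = 1.000, k = 2.000, so h·k = 2.000.
True area = apparent / (areal scale) = 210000 / 2.000 ≈ 105000 km².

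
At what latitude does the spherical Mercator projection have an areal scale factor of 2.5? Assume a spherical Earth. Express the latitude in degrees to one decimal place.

Mercator areal scale is sec²φ.
sec²φ = 2.5  ⇒  cos²φ = 0.4000  ⇒  cos φ = 0.6325.
φ = arccos(0.6325) ≈ 50.8°.

50.8°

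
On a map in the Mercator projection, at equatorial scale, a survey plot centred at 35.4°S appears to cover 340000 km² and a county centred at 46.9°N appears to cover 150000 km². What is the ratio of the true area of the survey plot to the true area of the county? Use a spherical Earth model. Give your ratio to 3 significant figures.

Since Mercator area scale is 1/cos²φ, the true area equals the apparent area multiplied by cos²φ.
True area of survey plot: 340000 × cos²(35.4°) = 340000 × 0.6644 = 225900 km².
True area of county: 150000 × cos²(46.9°) = 150000 × 0.4669 = 70030 km².
Ratio = 225900 / 70030 ≈ 3.23.

3.23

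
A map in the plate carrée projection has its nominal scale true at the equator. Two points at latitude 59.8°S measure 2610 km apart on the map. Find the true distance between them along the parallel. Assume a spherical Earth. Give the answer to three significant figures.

Plate carrée maps x = Rλ, y = Rφ. The meridian scale is h = 1 and the parallel scale is k = 1/cos φ = sec φ.
Along the parallel at 59.8°, map distances are exaggerated by k = sec 59.8° = 1.988.
True distance = 2610 / 1.988 = 2610 × cos 59.8° ≈ 1310 km.

1310 km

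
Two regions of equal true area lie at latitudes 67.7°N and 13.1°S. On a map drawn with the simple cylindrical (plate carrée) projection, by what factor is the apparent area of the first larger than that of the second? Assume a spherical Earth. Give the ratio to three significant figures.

2.57

For the equirectangular projection with φ₀ = 0 (plate carrée), h = 1 along meridians and k = sec φ along parallels.
Areal scale at 67.7°: h·k = 1.000 × 2.635 = 2.635.
Areal scale at 13.1°: h·k = 1.000 × 1.027 = 1.027.
Ratio = 2.635/1.027 ≈ 2.57.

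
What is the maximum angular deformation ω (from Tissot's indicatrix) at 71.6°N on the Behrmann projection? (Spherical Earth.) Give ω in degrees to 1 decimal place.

The Behrmann projection is cylindrical equal-area with φ₀ = 30°. For cylindrical equal-area with standard parallel φ₀, h = cos φ / cos φ₀ and k = cos φ₀ / cos φ, so h·k = 1.
At 71.6°: h = 0.3645, k = 2.744; principal scales a = 2.744, b = 0.3645.
sin(ω/2) = (a − b)/(a + b) = 2.379/3.108 = 0.7655, so ω = 2 arcsin(0.7655) ≈ 99.9°.

99.9°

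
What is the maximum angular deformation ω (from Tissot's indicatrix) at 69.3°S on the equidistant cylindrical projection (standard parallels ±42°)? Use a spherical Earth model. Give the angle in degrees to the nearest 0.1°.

In the equirectangular projection with standard parallel φ₀ = 42° (x = Rλ cos φ₀, y = Rφ), meridians are true-scale (h = 1) and the parallel scale is k = cos φ₀ / cos φ.
At 69.3°: h = 1.000, k = 2.102; principal scales a = 2.102, b = 1.000.
sin(ω/2) = (a − b)/(a + b) = 1.102/3.102 = 0.3553, so ω = 2 arcsin(0.3553) ≈ 41.6°.

41.6°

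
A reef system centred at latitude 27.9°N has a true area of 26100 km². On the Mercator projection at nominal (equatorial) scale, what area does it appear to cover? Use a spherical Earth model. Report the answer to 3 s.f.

33400 km²

Mercator is conformal, so the point scale is isotropic: h = k = sec φ = 1/cos φ.
Areal scale = k² = sec²φ = 1/cos²(27.9°) = 1/0.8838² = 1.280.
Apparent area = 26100 × 1.280 ≈ 33400 km².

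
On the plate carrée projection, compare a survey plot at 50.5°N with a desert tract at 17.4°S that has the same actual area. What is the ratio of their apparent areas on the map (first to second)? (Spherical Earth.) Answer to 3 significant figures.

1.50

In the plate carrée (x = Rλ, y = Rφ), meridians are true-scale (h = 1) and parallels are stretched by k = sec φ.
Areal scale at 50.5°: h·k = 1.000 × 1.572 = 1.572.
Areal scale at 17.4°: h·k = 1.000 × 1.048 = 1.048.
Ratio = 1.572/1.048 ≈ 1.50.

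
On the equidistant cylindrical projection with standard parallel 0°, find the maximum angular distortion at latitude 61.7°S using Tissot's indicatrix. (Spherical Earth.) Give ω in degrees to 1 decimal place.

Plate carrée maps x = Rλ, y = Rφ. The meridian scale is h = 1 and the parallel scale is k = 1/cos φ = sec φ.
At 61.7°: h = 1.000, k = 2.109; principal scales a = 2.109, b = 1.000.
sin(ω/2) = (a − b)/(a + b) = 1.109/3.109 = 0.3568, so ω = 2 arcsin(0.3568) ≈ 41.8°.

41.8°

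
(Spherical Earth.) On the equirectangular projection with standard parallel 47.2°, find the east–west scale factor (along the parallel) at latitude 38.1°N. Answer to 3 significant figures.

The equidistant cylindrical projection with φ₀ = 47.2° has h = 1 (meridians true) and k = cos φ₀ / cos φ along parallels.
k = cos 47.2° / cos 38.1° = 0.6794/0.7869 = 0.8634.

0.863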